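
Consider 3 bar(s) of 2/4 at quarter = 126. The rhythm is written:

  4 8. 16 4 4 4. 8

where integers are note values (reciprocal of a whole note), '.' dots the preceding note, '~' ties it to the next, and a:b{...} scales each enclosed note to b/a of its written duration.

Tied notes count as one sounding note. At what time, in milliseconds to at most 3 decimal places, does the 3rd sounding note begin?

1. 0.0ms @ 0 + 476.19ms (1)
2. 476.19ms @ 1 + 357.143ms (3/4)
3. 833.333ms @ 7/4 + 119.048ms (1/4)
4. 952.381ms @ 2 + 476.19ms (1)
5. 1428.571ms @ 3 + 476.19ms (1)
6. 1904.762ms @ 4 + 714.286ms (3/2)
7. 2619.048ms @ 11/2 + 238.095ms (1/2)

note 3 onset = 7/4b = 833.333ms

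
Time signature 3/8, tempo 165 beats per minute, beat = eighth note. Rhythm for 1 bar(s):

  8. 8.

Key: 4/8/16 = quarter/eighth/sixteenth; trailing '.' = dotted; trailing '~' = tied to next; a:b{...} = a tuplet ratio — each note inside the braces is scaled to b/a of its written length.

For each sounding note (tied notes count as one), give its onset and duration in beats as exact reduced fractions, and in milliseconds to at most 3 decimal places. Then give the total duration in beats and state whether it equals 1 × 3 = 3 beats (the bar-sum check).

1) 0.0ms=0b +545.455ms=3/2b
2) 545.455ms=3/2b +545.455ms=3/2b
Σ=3b of 3 (165bpm 3/8) — PASS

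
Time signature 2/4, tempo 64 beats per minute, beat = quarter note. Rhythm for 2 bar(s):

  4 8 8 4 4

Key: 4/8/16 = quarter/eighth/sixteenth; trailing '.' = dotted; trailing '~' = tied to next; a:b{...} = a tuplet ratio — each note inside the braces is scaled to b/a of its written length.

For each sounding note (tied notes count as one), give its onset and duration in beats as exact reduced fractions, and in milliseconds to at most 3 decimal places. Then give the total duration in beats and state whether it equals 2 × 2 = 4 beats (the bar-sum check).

1) 0.0ms=0b +937.5ms=1b
2) 937.5ms=1b +468.75ms=1/2b
3) 1406.25ms=3/2b +468.75ms=1/2b
4) 1875.0ms=2b +937.5ms=1b
5) 2812.5ms=3b +937.5ms=1b
Σ=4b of 4 (64bpm 2/4) — PASS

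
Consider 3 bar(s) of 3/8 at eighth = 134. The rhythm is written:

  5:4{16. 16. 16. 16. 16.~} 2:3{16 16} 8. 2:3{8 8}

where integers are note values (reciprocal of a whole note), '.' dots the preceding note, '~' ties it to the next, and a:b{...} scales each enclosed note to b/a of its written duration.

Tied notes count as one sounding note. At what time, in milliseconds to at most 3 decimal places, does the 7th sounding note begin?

1. 0.0ms @ 0 + 268.657ms (3/5)
2. 268.657ms @ 3/5 + 268.657ms (3/5)
3. 537.313ms @ 6/5 + 268.657ms (3/5)
4. 805.97ms @ 9/5 + 268.657ms (3/5)
5. 1074.627ms @ 12/5 + 604.478ms (27/20)
6. 1679.104ms @ 15/4 + 335.821ms (3/4)
7. 2014.925ms @ 9/2 + 671.642ms (3/2)
8. 2686.567ms @ 6 + 671.642ms (3/2)
9. 3358.209ms @ 15/2 + 671.642ms (3/2)

note 7 onset = 9/2b = 2014.925ms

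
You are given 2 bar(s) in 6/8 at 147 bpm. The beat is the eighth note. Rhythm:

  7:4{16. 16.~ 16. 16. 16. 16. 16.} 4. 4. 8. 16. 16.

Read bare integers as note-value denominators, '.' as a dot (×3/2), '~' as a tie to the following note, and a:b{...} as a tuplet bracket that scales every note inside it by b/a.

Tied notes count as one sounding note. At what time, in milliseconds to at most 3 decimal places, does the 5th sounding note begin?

note 5 onset = 15/7b = 874.636ms

1. 0.0ms @ 0 + 174.927ms (3/7)
2. 174.927ms @ 3/7 + 349.854ms (6/7)
3. 524.781ms @ 9/7 + 174.927ms (3/7)
4. 699.708ms @ 12/7 + 174.927ms (3/7)
5. 874.636ms @ 15/7 + 174.927ms (3/7)
6. 1049.563ms @ 18/7 + 174.927ms (3/7)
7. 1224.49ms @ 3 + 1224.49ms (3)
8. 2448.98ms @ 6 + 1224.49ms (3)
9. 3673.469ms @ 9 + 612.245ms (3/2)
10. 4285.714ms @ 21/2 + 306.122ms (3/4)
11. 4591.837ms @ 45/4 + 306.122ms (3/4)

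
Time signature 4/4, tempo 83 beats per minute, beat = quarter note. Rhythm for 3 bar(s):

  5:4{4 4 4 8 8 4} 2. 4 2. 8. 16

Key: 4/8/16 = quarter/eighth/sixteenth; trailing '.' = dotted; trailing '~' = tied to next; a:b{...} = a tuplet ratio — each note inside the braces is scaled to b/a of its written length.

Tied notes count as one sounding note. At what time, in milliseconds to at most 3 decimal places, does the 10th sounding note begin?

1. 0.0ms @ 0 + 578.313ms (4/5)
2. 578.313ms @ 4/5 + 578.313ms (4/5)
3. 1156.627ms @ 8/5 + 578.313ms (4/5)
4. 1734.94ms @ 12/5 + 289.157ms (2/5)
5. 2024.096ms @ 14/5 + 289.157ms (2/5)
6. 2313.253ms @ 16/5 + 578.313ms (4/5)
7. 2891.566ms @ 4 + 2168.675ms (3)
8. 5060.241ms @ 7 + 722.892ms (1)
9. 5783.133ms @ 8 + 2168.675ms (3)
10. 7951.807ms @ 11 + 542.169ms (3/4)
11. 8493.976ms @ 47/4 + 180.723ms (1/4)

note 10 onset = 11b = 7951.807ms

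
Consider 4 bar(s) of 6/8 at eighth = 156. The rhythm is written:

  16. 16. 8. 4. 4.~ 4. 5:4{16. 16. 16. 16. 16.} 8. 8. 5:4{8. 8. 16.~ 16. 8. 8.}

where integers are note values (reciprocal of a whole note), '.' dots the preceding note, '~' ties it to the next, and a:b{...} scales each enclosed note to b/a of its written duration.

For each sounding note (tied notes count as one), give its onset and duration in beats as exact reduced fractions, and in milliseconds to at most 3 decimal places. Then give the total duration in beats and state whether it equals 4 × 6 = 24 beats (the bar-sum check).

1) 0.0ms=0b +288.462ms=3/4b
2) 288.462ms=3/4b +288.462ms=3/4b
3) 576.923ms=3/2b +576.923ms=3/2b
4) 1153.846ms=3b +1153.846ms=3b
5) 2307.692ms=6b +2307.692ms=6b
6) 4615.385ms=12b +230.769ms=3/5b
7) 4846.154ms=63/5b +230.769ms=3/5b
8) 5076.923ms=66/5b +230.769ms=3/5b
9) 5307.692ms=69/5b +230.769ms=3/5b
10) 5538.462ms=72/5b +230.769ms=3/5b
11) 5769.231ms=15b +576.923ms=3/2b
12) 6346.154ms=33/2b +576.923ms=3/2b
13) 6923.077ms=18b +461.538ms=6/5b
14) 7384.615ms=96/5b +461.538ms=6/5b
15) 7846.154ms=102/5b +461.538ms=6/5b
16) 8307.692ms=108/5b +461.538ms=6/5b
17) 8769.231ms=114/5b +461.538ms=6/5b
Σ=24b of 24 (156bpm 6/8) — PASS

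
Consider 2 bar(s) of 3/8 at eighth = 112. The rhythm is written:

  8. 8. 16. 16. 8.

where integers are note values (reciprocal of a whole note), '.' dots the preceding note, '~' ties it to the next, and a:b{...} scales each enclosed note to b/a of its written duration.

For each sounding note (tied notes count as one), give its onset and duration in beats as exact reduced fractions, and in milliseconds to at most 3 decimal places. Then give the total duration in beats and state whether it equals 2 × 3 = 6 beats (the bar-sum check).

1) 0.0ms=0b +803.571ms=3/2b
2) 803.571ms=3/2b +803.571ms=3/2b
3) 1607.143ms=3b +401.786ms=3/4b
4) 2008.929ms=15/4b +401.786ms=3/4b
5) 2410.714ms=9/2b +803.571ms=3/2b
Σ=6b of 6 (112bpm 3/8) — PASS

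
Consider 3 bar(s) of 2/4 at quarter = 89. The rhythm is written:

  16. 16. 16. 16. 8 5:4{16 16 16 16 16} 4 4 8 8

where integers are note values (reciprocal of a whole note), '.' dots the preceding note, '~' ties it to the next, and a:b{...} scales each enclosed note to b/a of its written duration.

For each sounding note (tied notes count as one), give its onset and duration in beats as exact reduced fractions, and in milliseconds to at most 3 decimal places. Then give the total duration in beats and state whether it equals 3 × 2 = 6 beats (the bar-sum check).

1) 0.0ms=0b +252.809ms=3/8b
2) 252.809ms=3/8b +252.809ms=3/8b
3) 505.618ms=3/4b +252.809ms=3/8b
4) 758.427ms=9/8b +252.809ms=3/8b
5) 1011.236ms=3/2b +337.079ms=1/2b
6) 1348.315ms=2b +134.831ms=1/5b
7) 1483.146ms=11/5b +134.831ms=1/5b
8) 1617.978ms=12/5b +134.831ms=1/5b
9) 1752.809ms=13/5b +134.831ms=1/5b
10) 1887.64ms=14/5b +134.831ms=1/5b
11) 2022.472ms=3b +674.157ms=1b
12) 2696.629ms=4b +674.157ms=1b
13) 3370.787ms=5b +337.079ms=1/2b
14) 3707.865ms=11/2b +337.079ms=1/2b
Σ=6b of 6 (89bpm 2/4) — PASS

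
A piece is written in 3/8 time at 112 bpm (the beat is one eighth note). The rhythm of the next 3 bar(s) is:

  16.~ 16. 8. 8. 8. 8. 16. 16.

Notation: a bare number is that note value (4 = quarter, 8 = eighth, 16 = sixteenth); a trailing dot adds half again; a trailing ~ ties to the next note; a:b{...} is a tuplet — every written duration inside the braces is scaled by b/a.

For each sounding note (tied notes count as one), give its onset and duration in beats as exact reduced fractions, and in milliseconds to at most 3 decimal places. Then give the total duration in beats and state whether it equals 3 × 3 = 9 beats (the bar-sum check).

1) 0.0ms=0b +803.571ms=3/2b
2) 803.571ms=3/2b +803.571ms=3/2b
3) 1607.143ms=3b +803.571ms=3/2b
4) 2410.714ms=9/2b +803.571ms=3/2b
5) 3214.286ms=6b +803.571ms=3/2b
6) 4017.857ms=15/2b +401.786ms=3/4b
7) 4419.643ms=33/4b +401.786ms=3/4b
Σ=9b of 9 (112bpm 3/8) — PASS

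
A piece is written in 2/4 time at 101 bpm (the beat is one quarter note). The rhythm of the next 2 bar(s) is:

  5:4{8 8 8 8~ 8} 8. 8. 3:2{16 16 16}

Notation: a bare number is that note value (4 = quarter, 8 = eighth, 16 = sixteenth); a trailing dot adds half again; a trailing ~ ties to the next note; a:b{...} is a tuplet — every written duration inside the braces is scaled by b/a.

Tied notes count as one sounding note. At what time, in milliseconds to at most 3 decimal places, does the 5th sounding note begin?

1. 0.0ms @ 0 + 237.624ms (2/5)
2. 237.624ms @ 2/5 + 237.624ms (2/5)
3. 475.248ms @ 4/5 + 237.624ms (2/5)
4. 712.871ms @ 6/5 + 475.248ms (4/5)
5. 1188.119ms @ 2 + 445.545ms (3/4)
6. 1633.663ms @ 11/4 + 445.545ms (3/4)
7. 2079.208ms @ 7/2 + 99.01ms (1/6)
8. 2178.218ms @ 11/3 + 99.01ms (1/6)
9. 2277.228ms @ 23/6 + 99.01ms (1/6)

note 5 onset = 2b = 1188.119ms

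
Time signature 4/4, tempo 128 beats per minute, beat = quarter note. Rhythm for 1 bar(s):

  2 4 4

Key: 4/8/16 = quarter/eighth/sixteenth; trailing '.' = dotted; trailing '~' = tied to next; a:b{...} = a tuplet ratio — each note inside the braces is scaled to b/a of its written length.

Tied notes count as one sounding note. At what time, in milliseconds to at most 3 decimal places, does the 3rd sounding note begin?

1. 0.0ms @ 0 + 937.5ms (2)
2. 937.5ms @ 2 + 468.75ms (1)
3. 1406.25ms @ 3 + 468.75ms (1)

note 3 onset = 3b = 1406.25ms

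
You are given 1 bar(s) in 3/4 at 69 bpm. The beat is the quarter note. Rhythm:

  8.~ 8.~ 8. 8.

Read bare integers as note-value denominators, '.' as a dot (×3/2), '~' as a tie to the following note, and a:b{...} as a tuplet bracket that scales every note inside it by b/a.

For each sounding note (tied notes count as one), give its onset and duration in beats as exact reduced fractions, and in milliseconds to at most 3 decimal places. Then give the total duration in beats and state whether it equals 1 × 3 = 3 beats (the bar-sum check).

1) 0.0ms=0b +1956.522ms=9/4b
2) 1956.522ms=9/4b +652.174ms=3/4b
Σ=3b of 3 (69bpm 3/4) — PASS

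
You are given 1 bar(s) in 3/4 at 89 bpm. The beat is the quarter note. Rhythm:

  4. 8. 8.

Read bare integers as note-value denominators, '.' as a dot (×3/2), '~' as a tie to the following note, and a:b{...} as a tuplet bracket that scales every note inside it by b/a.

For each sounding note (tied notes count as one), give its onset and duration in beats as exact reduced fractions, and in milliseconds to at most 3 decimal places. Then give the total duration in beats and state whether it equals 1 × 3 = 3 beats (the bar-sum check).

1) 0.0ms=0b +1011.236ms=3/2b
2) 1011.236ms=3/2b +505.618ms=3/4b
3) 1516.854ms=9/4b +505.618ms=3/4b
Σ=3b of 3 (89bpm 3/4) — PASS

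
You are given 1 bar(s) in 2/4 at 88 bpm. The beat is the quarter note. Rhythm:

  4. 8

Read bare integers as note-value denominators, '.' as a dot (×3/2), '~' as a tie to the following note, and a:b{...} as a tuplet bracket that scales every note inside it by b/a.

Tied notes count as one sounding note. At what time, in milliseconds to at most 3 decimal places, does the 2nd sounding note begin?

1. 0.0ms @ 0 + 1022.727ms (3/2)
2. 1022.727ms @ 3/2 + 340.909ms (1/2)

note 2 onset = 3/2b = 1022.727ms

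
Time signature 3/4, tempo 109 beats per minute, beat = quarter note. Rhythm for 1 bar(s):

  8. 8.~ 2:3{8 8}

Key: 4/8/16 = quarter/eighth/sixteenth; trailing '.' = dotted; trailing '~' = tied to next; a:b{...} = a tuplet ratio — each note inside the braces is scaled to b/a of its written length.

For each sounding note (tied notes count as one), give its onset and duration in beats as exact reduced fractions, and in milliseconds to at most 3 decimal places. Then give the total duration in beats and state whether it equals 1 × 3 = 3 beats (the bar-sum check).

1) 0.0ms=0b +412.844ms=3/4b
2) 412.844ms=3/4b +825.688ms=3/2b
3) 1238.532ms=9/4b +412.844ms=3/4b
Σ=3b of 3 (109bpm 3/4) — PASS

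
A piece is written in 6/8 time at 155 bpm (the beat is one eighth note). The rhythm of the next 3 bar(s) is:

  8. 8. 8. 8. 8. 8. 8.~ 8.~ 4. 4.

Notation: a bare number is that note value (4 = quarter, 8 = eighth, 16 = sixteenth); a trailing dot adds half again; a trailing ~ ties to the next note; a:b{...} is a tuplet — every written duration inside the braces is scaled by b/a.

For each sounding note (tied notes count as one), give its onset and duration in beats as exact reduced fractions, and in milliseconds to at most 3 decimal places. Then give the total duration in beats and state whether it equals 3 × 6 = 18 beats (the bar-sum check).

1) 0.0ms=0b +580.645ms=3/2b
2) 580.645ms=3/2b +580.645ms=3/2b
3) 1161.29ms=3b +580.645ms=3/2b
4) 1741.935ms=9/2b +580.645ms=3/2b
5) 2322.581ms=6b +580.645ms=3/2b
6) 2903.226ms=15/2b +580.645ms=3/2b
7) 3483.871ms=9b +2322.581ms=6b
8) 5806.452ms=15b +1161.29ms=3b
Σ=18b of 18 (155bpm 6/8) — PASS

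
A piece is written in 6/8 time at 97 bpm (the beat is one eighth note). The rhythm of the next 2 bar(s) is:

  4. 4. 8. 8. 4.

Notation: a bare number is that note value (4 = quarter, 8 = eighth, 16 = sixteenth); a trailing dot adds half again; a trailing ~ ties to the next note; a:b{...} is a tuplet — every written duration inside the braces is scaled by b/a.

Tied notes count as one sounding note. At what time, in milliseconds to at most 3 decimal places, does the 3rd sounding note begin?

note 3 onset = 6b = 3711.34ms

1. 0.0ms @ 0 + 1855.67ms (3)
2. 1855.67ms @ 3 + 1855.67ms (3)
3. 3711.34ms @ 6 + 927.835ms (3/2)
4. 4639.175ms @ 15/2 + 927.835ms (3/2)
5. 5567.01ms @ 9 + 1855.67ms (3)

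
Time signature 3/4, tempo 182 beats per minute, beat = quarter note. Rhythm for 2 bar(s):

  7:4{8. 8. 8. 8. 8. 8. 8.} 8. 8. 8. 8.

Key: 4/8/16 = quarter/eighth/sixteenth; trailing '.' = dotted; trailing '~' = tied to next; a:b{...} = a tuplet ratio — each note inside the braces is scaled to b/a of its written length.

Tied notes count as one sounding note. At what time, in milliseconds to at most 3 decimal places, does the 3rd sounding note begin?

note 3 onset = 6/7b = 282.575ms

1. 0.0ms @ 0 + 141.287ms (3/7)
2. 141.287ms @ 3/7 + 141.287ms (3/7)
3. 282.575ms @ 6/7 + 141.287ms (3/7)
4. 423.862ms @ 9/7 + 141.287ms (3/7)
5. 565.149ms @ 12/7 + 141.287ms (3/7)
6. 706.436ms @ 15/7 + 141.287ms (3/7)
7. 847.724ms @ 18/7 + 141.287ms (3/7)
8. 989.011ms @ 3 + 247.253ms (3/4)
9. 1236.264ms @ 15/4 + 247.253ms (3/4)
10. 1483.516ms @ 9/2 + 247.253ms (3/4)
11. 1730.769ms @ 21/4 + 247.253ms (3/4)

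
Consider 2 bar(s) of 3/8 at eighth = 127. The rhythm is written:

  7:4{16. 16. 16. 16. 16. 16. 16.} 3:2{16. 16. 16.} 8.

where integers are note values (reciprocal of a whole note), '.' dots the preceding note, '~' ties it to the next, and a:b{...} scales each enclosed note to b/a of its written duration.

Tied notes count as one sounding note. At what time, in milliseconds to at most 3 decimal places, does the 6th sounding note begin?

1. 0.0ms @ 0 + 202.475ms (3/7)
2. 202.475ms @ 3/7 + 202.475ms (3/7)
3. 404.949ms @ 6/7 + 202.475ms (3/7)
4. 607.424ms @ 9/7 + 202.475ms (3/7)
5. 809.899ms @ 12/7 + 202.475ms (3/7)
6. 1012.373ms @ 15/7 + 202.475ms (3/7)
7. 1214.848ms @ 18/7 + 202.475ms (3/7)
8. 1417.323ms @ 3 + 236.22ms (1/2)
9. 1653.543ms @ 7/2 + 236.22ms (1/2)
10. 1889.764ms @ 4 + 236.22ms (1/2)
11. 2125.984ms @ 9/2 + 708.661ms (3/2)

note 6 onset = 15/7b = 1012.373ms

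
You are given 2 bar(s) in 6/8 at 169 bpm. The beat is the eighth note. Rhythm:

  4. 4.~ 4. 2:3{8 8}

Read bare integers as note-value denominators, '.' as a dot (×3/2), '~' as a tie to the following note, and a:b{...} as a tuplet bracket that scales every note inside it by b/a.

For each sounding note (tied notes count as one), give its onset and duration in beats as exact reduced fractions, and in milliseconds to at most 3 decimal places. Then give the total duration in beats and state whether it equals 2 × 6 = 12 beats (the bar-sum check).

1) 0.0ms=0b +1065.089ms=3b
2) 1065.089ms=3b +2130.178ms=6b
3) 3195.266ms=9b +532.544ms=3/2b
4) 3727.811ms=21/2b +532.544ms=3/2b
Σ=12b of 12 (169bpm 6/8) — PASS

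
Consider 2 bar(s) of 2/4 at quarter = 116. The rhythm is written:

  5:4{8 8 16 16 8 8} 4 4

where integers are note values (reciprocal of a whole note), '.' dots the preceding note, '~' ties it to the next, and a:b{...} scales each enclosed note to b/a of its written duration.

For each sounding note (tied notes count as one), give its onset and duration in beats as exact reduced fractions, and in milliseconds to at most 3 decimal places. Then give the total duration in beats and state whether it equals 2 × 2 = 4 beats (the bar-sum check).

1) 0.0ms=0b +206.897ms=2/5b
2) 206.897ms=2/5b +206.897ms=2/5b
3) 413.793ms=4/5b +103.448ms=1/5b
4) 517.241ms=1b +103.448ms=1/5b
5) 620.69ms=6/5b +206.897ms=2/5b
6) 827.586ms=8/5b +206.897ms=2/5b
7) 1034.483ms=2b +517.241ms=1b
8) 1551.724ms=3b +517.241ms=1b
Σ=4b of 4 (116bpm 2/4) — PASS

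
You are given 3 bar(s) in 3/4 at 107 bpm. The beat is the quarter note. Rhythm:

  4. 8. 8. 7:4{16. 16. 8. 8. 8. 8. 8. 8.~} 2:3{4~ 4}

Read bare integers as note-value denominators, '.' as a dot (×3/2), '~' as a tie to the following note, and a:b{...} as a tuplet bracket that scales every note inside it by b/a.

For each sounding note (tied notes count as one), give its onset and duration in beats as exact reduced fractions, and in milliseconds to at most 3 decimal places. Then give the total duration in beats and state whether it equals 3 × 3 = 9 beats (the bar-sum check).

1) 0.0ms=0b +841.121ms=3/2b
2) 841.121ms=3/2b +420.561ms=3/4b
3) 1261.682ms=9/4b +420.561ms=3/4b
4) 1682.243ms=3b +120.16ms=3/14b
5) 1802.403ms=45/14b +120.16ms=3/14b
6) 1922.563ms=24/7b +240.32ms=3/7b
7) 2162.884ms=27/7b +240.32ms=3/7b
8) 2403.204ms=30/7b +240.32ms=3/7b
9) 2643.525ms=33/7b +240.32ms=3/7b
10) 2883.845ms=36/7b +240.32ms=3/7b
11) 3124.166ms=39/7b +1922.563ms=24/7b
Σ=9b of 9 (107bpm 3/4) — PASS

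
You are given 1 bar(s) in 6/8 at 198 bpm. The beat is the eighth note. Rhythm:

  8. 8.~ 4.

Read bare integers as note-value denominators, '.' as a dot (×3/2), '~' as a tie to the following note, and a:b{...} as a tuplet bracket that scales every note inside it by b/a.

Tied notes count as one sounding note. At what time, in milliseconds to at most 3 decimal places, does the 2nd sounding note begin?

1. 0.0ms @ 0 + 454.545ms (3/2)
2. 454.545ms @ 3/2 + 1363.636ms (9/2)

note 2 onset = 3/2b = 454.545ms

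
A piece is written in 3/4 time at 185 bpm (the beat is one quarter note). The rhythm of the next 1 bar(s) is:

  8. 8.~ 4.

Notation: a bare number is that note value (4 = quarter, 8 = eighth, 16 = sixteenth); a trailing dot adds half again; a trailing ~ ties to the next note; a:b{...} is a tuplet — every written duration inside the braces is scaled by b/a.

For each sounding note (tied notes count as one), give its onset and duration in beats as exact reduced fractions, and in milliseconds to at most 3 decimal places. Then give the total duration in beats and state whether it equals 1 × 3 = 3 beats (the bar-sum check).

1) 0.0ms=0b +243.243ms=3/4b
2) 243.243ms=3/4b +729.73ms=9/4b
Σ=3b of 3 (185bpm 3/4) — PASS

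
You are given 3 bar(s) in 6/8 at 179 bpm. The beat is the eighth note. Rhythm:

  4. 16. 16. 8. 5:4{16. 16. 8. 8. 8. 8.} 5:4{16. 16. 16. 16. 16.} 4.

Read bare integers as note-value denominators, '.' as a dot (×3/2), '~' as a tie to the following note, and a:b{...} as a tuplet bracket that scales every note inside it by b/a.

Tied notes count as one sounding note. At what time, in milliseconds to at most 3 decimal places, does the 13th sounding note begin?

note 13 onset = 66/5b = 4424.581ms

1. 0.0ms @ 0 + 1005.587ms (3)
2. 1005.587ms @ 3 + 251.397ms (3/4)
3. 1256.983ms @ 15/4 + 251.397ms (3/4)
4. 1508.38ms @ 9/2 + 502.793ms (3/2)
5. 2011.173ms @ 6 + 201.117ms (3/5)
6. 2212.291ms @ 33/5 + 201.117ms (3/5)
7. 2413.408ms @ 36/5 + 402.235ms (6/5)
8. 2815.642ms @ 42/5 + 402.235ms (6/5)
9. 3217.877ms @ 48/5 + 402.235ms (6/5)
10. 3620.112ms @ 54/5 + 402.235ms (6/5)
11. 4022.346ms @ 12 + 201.117ms (3/5)
12. 4223.464ms @ 63/5 + 201.117ms (3/5)
13. 4424.581ms @ 66/5 + 201.117ms (3/5)
14. 4625.698ms @ 69/5 + 201.117ms (3/5)
15. 4826.816ms @ 72/5 + 201.117ms (3/5)
16. 5027.933ms @ 15 + 1005.587ms (3)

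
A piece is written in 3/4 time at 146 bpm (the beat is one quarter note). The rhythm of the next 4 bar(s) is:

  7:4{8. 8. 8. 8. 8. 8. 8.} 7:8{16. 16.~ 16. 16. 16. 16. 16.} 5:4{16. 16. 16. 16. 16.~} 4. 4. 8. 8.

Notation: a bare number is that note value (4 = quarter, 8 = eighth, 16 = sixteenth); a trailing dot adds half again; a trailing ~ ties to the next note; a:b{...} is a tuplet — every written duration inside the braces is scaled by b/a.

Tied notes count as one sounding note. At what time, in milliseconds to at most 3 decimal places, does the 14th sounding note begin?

note 14 onset = 6b = 2465.753ms

1. 0.0ms @ 0 + 176.125ms (3/7)
2. 176.125ms @ 3/7 + 176.125ms (3/7)
3. 352.25ms @ 6/7 + 176.125ms (3/7)
4. 528.376ms @ 9/7 + 176.125ms (3/7)
5. 704.501ms @ 12/7 + 176.125ms (3/7)
6. 880.626ms @ 15/7 + 176.125ms (3/7)
7. 1056.751ms @ 18/7 + 176.125ms (3/7)
8. 1232.877ms @ 3 + 176.125ms (3/7)
9. 1409.002ms @ 24/7 + 352.25ms (6/7)
10. 1761.252ms @ 30/7 + 176.125ms (3/7)
11. 1937.378ms @ 33/7 + 176.125ms (3/7)
12. 2113.503ms @ 36/7 + 176.125ms (3/7)
13. 2289.628ms @ 39/7 + 176.125ms (3/7)
14. 2465.753ms @ 6 + 123.288ms (3/10)
15. 2589.041ms @ 63/10 + 123.288ms (3/10)
16. 2712.329ms @ 33/5 + 123.288ms (3/10)
17. 2835.616ms @ 69/10 + 123.288ms (3/10)
18. 2958.904ms @ 36/5 + 739.726ms (9/5)
19. 3698.63ms @ 9 + 616.438ms (3/2)
20. 4315.068ms @ 21/2 + 308.219ms (3/4)
21. 4623.288ms @ 45/4 + 308.219ms (3/4)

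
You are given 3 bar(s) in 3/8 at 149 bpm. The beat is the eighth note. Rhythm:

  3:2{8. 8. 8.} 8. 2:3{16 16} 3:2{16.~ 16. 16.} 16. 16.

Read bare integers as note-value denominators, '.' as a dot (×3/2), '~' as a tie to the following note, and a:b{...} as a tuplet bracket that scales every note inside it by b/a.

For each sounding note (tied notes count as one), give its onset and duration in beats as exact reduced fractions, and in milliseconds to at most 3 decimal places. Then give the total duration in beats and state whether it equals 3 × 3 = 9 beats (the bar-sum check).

1) 0.0ms=0b +402.685ms=1b
2) 402.685ms=1b +402.685ms=1b
3) 805.369ms=2b +402.685ms=1b
4) 1208.054ms=3b +604.027ms=3/2b
5) 1812.081ms=9/2b +302.013ms=3/4b
6) 2114.094ms=21/4b +302.013ms=3/4b
7) 2416.107ms=6b +402.685ms=1b
8) 2818.792ms=7b +201.342ms=1/2b
9) 3020.134ms=15/2b +302.013ms=3/4b
10) 3322.148ms=33/4b +302.013ms=3/4b
Σ=9b of 9 (149bpm 3/8) — PASS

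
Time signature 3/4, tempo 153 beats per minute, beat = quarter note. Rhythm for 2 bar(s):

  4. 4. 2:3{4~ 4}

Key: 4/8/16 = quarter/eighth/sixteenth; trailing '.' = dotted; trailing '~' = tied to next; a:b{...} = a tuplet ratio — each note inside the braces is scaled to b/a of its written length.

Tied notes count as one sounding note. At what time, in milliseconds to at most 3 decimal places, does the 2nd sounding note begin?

1. 0.0ms @ 0 + 588.235ms (3/2)
2. 588.235ms @ 3/2 + 588.235ms (3/2)
3. 1176.471ms @ 3 + 1176.471ms (3)

note 2 onset = 3/2b = 588.235ms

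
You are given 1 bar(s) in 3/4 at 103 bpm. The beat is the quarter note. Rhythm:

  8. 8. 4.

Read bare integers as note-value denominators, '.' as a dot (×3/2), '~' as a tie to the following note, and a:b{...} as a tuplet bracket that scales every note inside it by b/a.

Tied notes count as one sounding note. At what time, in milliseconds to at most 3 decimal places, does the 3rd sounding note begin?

note 3 onset = 3/2b = 873.786ms

1. 0.0ms @ 0 + 436.893ms (3/4)
2. 436.893ms @ 3/4 + 436.893ms (3/4)
3. 873.786ms @ 3/2 + 873.786ms (3/2)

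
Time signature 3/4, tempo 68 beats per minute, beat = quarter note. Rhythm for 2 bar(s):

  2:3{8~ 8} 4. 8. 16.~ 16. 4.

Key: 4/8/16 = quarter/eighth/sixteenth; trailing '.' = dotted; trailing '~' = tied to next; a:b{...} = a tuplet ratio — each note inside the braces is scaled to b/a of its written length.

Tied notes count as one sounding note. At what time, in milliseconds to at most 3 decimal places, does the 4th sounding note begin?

note 4 onset = 15/4b = 3308.824ms

1. 0.0ms @ 0 + 1323.529ms (3/2)
2. 1323.529ms @ 3/2 + 1323.529ms (3/2)
3. 2647.059ms @ 3 + 661.765ms (3/4)
4. 3308.824ms @ 15/4 + 661.765ms (3/4)
5. 3970.588ms @ 9/2 + 1323.529ms (3/2)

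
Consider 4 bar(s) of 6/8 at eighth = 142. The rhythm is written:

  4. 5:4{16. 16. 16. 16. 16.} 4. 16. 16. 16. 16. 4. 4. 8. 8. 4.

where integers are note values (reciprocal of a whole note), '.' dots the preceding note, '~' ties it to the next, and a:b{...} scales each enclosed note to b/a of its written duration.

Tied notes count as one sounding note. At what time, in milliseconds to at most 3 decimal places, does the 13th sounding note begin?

1. 0.0ms @ 0 + 1267.606ms (3)
2. 1267.606ms @ 3 + 253.521ms (3/5)
3. 1521.127ms @ 18/5 + 253.521ms (3/5)
4. 1774.648ms @ 21/5 + 253.521ms (3/5)
5. 2028.169ms @ 24/5 + 253.521ms (3/5)
6. 2281.69ms @ 27/5 + 253.521ms (3/5)
7. 2535.211ms @ 6 + 1267.606ms (3)
8. 3802.817ms @ 9 + 316.901ms (3/4)
9. 4119.718ms @ 39/4 + 316.901ms (3/4)
10. 4436.62ms @ 21/2 + 316.901ms (3/4)
11. 4753.521ms @ 45/4 + 316.901ms (3/4)
12. 5070.423ms @ 12 + 1267.606ms (3)
13. 6338.028ms @ 15 + 1267.606ms (3)
14. 7605.634ms @ 18 + 633.803ms (3/2)
15. 8239.437ms @ 39/2 + 633.803ms (3/2)
16. 8873.239ms @ 21 + 1267.606ms (3)

note 13 onset = 15b = 6338.028ms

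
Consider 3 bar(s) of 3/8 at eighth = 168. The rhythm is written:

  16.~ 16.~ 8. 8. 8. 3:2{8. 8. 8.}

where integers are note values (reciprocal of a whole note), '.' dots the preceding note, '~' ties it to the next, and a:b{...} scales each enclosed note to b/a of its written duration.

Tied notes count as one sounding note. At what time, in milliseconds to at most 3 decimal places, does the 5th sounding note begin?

note 5 onset = 7b = 2500.0ms

1. 0.0ms @ 0 + 1071.429ms (3)
2. 1071.429ms @ 3 + 535.714ms (3/2)
3. 1607.143ms @ 9/2 + 535.714ms (3/2)
4. 2142.857ms @ 6 + 357.143ms (1)
5. 2500.0ms @ 7 + 357.143ms (1)
6. 2857.143ms @ 8 + 357.143ms (1)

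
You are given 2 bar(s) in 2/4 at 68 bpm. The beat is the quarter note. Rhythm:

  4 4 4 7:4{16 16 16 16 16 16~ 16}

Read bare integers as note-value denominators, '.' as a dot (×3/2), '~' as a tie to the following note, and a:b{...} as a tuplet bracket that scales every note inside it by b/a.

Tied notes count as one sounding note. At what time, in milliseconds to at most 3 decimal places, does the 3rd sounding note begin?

1. 0.0ms @ 0 + 882.353ms (1)
2. 882.353ms @ 1 + 882.353ms (1)
3. 1764.706ms @ 2 + 882.353ms (1)
4. 2647.059ms @ 3 + 126.05ms (1/7)
5. 2773.109ms @ 22/7 + 126.05ms (1/7)
6. 2899.16ms @ 23/7 + 126.05ms (1/7)
7. 3025.21ms @ 24/7 + 126.05ms (1/7)
8. 3151.261ms @ 25/7 + 126.05ms (1/7)
9. 3277.311ms @ 26/7 + 252.101ms (2/7)

note 3 onset = 2b = 1764.706ms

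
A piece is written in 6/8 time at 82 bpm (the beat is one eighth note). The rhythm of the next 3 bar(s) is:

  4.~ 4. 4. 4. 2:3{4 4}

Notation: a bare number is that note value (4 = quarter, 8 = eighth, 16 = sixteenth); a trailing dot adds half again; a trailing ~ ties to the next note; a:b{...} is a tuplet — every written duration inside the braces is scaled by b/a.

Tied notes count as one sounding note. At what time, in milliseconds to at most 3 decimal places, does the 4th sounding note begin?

1. 0.0ms @ 0 + 4390.244ms (6)
2. 4390.244ms @ 6 + 2195.122ms (3)
3. 6585.366ms @ 9 + 2195.122ms (3)
4. 8780.488ms @ 12 + 2195.122ms (3)
5. 10975.61ms @ 15 + 2195.122ms (3)

note 4 onset = 12b = 8780.488ms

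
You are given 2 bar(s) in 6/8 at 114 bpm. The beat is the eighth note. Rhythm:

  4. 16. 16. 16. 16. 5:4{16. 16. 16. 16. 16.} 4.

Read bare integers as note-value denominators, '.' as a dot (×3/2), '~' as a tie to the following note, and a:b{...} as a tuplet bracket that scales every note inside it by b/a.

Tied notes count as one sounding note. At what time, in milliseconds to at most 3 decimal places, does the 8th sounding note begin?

note 8 onset = 36/5b = 3789.474ms

1. 0.0ms @ 0 + 1578.947ms (3)
2. 1578.947ms @ 3 + 394.737ms (3/4)
3. 1973.684ms @ 15/4 + 394.737ms (3/4)
4. 2368.421ms @ 9/2 + 394.737ms (3/4)
5. 2763.158ms @ 21/4 + 394.737ms (3/4)
6. 3157.895ms @ 6 + 315.789ms (3/5)
7. 3473.684ms @ 33/5 + 315.789ms (3/5)
8. 3789.474ms @ 36/5 + 315.789ms (3/5)
9. 4105.263ms @ 39/5 + 315.789ms (3/5)
10. 4421.053ms @ 42/5 + 315.789ms (3/5)
11. 4736.842ms @ 9 + 1578.947ms (3)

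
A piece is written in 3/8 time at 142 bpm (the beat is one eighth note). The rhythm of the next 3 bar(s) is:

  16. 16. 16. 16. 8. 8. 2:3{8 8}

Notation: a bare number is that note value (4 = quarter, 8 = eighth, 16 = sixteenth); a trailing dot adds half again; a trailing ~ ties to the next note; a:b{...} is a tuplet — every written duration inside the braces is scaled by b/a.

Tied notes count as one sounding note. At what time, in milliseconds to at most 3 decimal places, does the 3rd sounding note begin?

1. 0.0ms @ 0 + 316.901ms (3/4)
2. 316.901ms @ 3/4 + 316.901ms (3/4)
3. 633.803ms @ 3/2 + 316.901ms (3/4)
4. 950.704ms @ 9/4 + 316.901ms (3/4)
5. 1267.606ms @ 3 + 633.803ms (3/2)
6. 1901.408ms @ 9/2 + 633.803ms (3/2)
7. 2535.211ms @ 6 + 633.803ms (3/2)
8. 3169.014ms @ 15/2 + 633.803ms (3/2)

note 3 onset = 3/2b = 633.803ms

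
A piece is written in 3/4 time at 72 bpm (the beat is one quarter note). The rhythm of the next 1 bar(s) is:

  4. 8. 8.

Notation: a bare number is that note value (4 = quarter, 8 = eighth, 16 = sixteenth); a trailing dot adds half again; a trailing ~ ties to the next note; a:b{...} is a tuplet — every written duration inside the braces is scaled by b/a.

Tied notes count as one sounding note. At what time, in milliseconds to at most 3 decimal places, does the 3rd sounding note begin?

1. 0.0ms @ 0 + 1250.0ms (3/2)
2. 1250.0ms @ 3/2 + 625.0ms (3/4)
3. 1875.0ms @ 9/4 + 625.0ms (3/4)

note 3 onset = 9/4b = 1875.0ms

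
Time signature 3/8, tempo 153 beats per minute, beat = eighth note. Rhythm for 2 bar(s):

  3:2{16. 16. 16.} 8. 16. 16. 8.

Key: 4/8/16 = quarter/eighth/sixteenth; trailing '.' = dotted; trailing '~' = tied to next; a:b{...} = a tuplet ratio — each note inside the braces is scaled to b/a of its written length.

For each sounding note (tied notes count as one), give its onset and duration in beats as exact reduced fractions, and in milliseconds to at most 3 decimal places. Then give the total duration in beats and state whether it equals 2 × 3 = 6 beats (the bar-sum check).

1) 0.0ms=0b +196.078ms=1/2b
2) 196.078ms=1/2b +196.078ms=1/2b
3) 392.157ms=1b +196.078ms=1/2b
4) 588.235ms=3/2b +588.235ms=3/2b
5) 1176.471ms=3b +294.118ms=3/4b
6) 1470.588ms=15/4b +294.118ms=3/4b
7) 1764.706ms=9/2b +588.235ms=3/2b
Σ=6b of 6 (153bpm 3/8) — PASS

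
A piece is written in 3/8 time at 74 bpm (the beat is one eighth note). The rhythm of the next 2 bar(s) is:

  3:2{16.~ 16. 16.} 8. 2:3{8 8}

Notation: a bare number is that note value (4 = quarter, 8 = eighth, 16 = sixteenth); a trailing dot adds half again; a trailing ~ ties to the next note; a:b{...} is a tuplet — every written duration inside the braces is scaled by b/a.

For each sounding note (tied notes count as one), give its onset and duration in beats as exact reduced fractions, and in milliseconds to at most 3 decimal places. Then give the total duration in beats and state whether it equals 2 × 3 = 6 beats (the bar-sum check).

1) 0.0ms=0b +810.811ms=1b
2) 810.811ms=1b +405.405ms=1/2b
3) 1216.216ms=3/2b +1216.216ms=3/2b
4) 2432.432ms=3b +1216.216ms=3/2b
5) 3648.649ms=9/2b +1216.216ms=3/2b
Σ=6b of 6 (74bpm 3/8) — PASS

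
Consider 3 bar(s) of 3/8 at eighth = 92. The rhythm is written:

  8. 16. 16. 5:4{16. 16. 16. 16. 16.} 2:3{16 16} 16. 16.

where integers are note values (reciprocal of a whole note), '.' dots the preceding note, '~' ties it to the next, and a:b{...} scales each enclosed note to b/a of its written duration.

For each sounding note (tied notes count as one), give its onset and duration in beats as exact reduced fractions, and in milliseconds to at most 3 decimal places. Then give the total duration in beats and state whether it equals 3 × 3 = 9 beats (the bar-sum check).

1) 0.0ms=0b +978.261ms=3/2b
2) 978.261ms=3/2b +489.13ms=3/4b
3) 1467.391ms=9/4b +489.13ms=3/4b
4) 1956.522ms=3b +391.304ms=3/5b
5) 2347.826ms=18/5b +391.304ms=3/5b
6) 2739.13ms=21/5b +391.304ms=3/5b
7) 3130.435ms=24/5b +391.304ms=3/5b
8) 3521.739ms=27/5b +391.304ms=3/5b
9) 3913.043ms=6b +489.13ms=3/4b
10) 4402.174ms=27/4b +489.13ms=3/4b
11) 4891.304ms=15/2b +489.13ms=3/4b
12) 5380.435ms=33/4b +489.13ms=3/4b
Σ=9b of 9 (92bpm 3/8) — PASS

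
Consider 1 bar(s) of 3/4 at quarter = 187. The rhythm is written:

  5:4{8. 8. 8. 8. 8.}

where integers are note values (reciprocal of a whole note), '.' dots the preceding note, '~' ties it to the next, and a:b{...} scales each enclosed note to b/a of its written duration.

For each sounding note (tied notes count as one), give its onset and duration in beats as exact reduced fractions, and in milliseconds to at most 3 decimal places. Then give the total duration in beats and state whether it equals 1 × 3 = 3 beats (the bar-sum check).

1) 0.0ms=0b +192.513ms=3/5b
2) 192.513ms=3/5b +192.513ms=3/5b
3) 385.027ms=6/5b +192.513ms=3/5b
4) 577.54ms=9/5b +192.513ms=3/5b
5) 770.053ms=12/5b +192.513ms=3/5b
Σ=3b of 3 (187bpm 3/4) — PASS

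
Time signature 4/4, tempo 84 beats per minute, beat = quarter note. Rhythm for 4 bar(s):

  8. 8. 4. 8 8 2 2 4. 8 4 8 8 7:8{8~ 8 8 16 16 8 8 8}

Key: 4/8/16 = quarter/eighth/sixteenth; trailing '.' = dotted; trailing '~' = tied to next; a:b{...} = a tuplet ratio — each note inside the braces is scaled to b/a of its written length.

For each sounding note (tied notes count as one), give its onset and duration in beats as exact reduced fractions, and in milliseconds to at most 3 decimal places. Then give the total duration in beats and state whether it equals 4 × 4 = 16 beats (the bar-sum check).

1) 0.0ms=0b +535.714ms=3/4b
2) 535.714ms=3/4b +535.714ms=3/4b
3) 1071.429ms=3/2b +1071.429ms=3/2b
4) 2142.857ms=3b +357.143ms=1/2b
5) 2500.0ms=7/2b +357.143ms=1/2b
6) 2857.143ms=4b +1428.571ms=2b
7) 4285.714ms=6b +1428.571ms=2b
8) 5714.286ms=8b +1071.429ms=3/2b
9) 6785.714ms=19/2b +357.143ms=1/2b
10) 7142.857ms=10b +714.286ms=1b
11) 7857.143ms=11b +357.143ms=1/2b
12) 8214.286ms=23/2b +357.143ms=1/2b
13) 8571.429ms=12b +816.327ms=8/7b
14) 9387.755ms=92/7b +408.163ms=4/7b
15) 9795.918ms=96/7b +204.082ms=2/7b
16) 10000.0ms=14b +204.082ms=2/7b
17) 10204.082ms=100/7b +408.163ms=4/7b
18) 10612.245ms=104/7b +408.163ms=4/7b
19) 11020.408ms=108/7b +408.163ms=4/7b
Σ=16b of 16 (84bpm 4/4) — PASS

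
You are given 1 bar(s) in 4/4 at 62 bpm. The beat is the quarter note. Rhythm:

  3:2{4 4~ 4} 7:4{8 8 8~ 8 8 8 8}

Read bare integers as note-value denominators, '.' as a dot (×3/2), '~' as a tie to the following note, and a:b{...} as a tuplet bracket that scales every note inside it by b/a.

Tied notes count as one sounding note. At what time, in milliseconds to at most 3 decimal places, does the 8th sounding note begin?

note 8 onset = 26/7b = 3594.47ms

1. 0.0ms @ 0 + 645.161ms (2/3)
2. 645.161ms @ 2/3 + 1290.323ms (4/3)
3. 1935.484ms @ 2 + 276.498ms (2/7)
4. 2211.982ms @ 16/7 + 276.498ms (2/7)
5. 2488.479ms @ 18/7 + 552.995ms (4/7)
6. 3041.475ms @ 22/7 + 276.498ms (2/7)
7. 3317.972ms @ 24/7 + 276.498ms (2/7)
8. 3594.47ms @ 26/7 + 276.498ms (2/7)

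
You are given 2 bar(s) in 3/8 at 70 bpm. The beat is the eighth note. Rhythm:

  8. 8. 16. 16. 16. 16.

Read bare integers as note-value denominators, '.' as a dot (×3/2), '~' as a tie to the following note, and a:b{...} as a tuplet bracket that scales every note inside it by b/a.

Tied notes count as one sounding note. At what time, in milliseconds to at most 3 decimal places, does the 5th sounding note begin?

note 5 onset = 9/2b = 3857.143ms

1. 0.0ms @ 0 + 1285.714ms (3/2)
2. 1285.714ms @ 3/2 + 1285.714ms (3/2)
3. 2571.429ms @ 3 + 642.857ms (3/4)
4. 3214.286ms @ 15/4 + 642.857ms (3/4)
5. 3857.143ms @ 9/2 + 642.857ms (3/4)
6. 4500.0ms @ 21/4 + 642.857ms (3/4)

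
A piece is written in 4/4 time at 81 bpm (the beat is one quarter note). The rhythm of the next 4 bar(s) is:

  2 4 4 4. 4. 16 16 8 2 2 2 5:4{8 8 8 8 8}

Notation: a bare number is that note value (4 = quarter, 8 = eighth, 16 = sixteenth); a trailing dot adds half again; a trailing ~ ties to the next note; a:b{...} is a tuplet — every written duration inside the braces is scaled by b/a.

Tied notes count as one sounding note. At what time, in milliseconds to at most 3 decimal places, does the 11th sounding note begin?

note 11 onset = 12b = 8888.889ms

1. 0.0ms @ 0 + 1481.481ms (2)
2. 1481.481ms @ 2 + 740.741ms (1)
3. 2222.222ms @ 3 + 740.741ms (1)
4. 2962.963ms @ 4 + 1111.111ms (3/2)
5. 4074.074ms @ 11/2 + 1111.111ms (3/2)
6. 5185.185ms @ 7 + 185.185ms (1/4)
7. 5370.37ms @ 29/4 + 185.185ms (1/4)
8. 5555.556ms @ 15/2 + 370.37ms (1/2)
9. 5925.926ms @ 8 + 1481.481ms (2)
10. 7407.407ms @ 10 + 1481.481ms (2)
11. 8888.889ms @ 12 + 1481.481ms (2)
12. 10370.37ms @ 14 + 296.296ms (2/5)
13. 10666.667ms @ 72/5 + 296.296ms (2/5)
14. 10962.963ms @ 74/5 + 296.296ms (2/5)
15. 11259.259ms @ 76/5 + 296.296ms (2/5)
16. 11555.556ms @ 78/5 + 296.296ms (2/5)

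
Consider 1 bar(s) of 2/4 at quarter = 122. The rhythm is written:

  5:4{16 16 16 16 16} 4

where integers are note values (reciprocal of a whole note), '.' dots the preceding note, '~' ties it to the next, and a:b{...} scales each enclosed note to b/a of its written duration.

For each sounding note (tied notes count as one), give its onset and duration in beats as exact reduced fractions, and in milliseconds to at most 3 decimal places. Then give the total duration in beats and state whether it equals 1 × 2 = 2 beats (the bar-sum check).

1) 0.0ms=0b +98.361ms=1/5b
2) 98.361ms=1/5b +98.361ms=1/5b
3) 196.721ms=2/5b +98.361ms=1/5b
4) 295.082ms=3/5b +98.361ms=1/5b
5) 393.443ms=4/5b +98.361ms=1/5b
6) 491.803ms=1b +491.803ms=1b
Σ=2b of 2 (122bpm 2/4) — PASS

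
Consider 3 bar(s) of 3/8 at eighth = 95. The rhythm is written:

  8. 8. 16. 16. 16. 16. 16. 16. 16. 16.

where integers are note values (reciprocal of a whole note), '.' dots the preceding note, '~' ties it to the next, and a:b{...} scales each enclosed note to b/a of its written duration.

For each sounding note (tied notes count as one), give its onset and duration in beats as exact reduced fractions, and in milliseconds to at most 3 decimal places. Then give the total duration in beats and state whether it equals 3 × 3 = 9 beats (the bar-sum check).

1) 0.0ms=0b +947.368ms=3/2b
2) 947.368ms=3/2b +947.368ms=3/2b
3) 1894.737ms=3b +473.684ms=3/4b
4) 2368.421ms=15/4b +473.684ms=3/4b
5) 2842.105ms=9/2b +473.684ms=3/4b
6) 3315.789ms=21/4b +473.684ms=3/4b
7) 3789.474ms=6b +473.684ms=3/4b
8) 4263.158ms=27/4b +473.684ms=3/4b
9) 4736.842ms=15/2b +473.684ms=3/4b
10) 5210.526ms=33/4b +473.684ms=3/4b
Σ=9b of 9 (95bpm 3/8) — PASS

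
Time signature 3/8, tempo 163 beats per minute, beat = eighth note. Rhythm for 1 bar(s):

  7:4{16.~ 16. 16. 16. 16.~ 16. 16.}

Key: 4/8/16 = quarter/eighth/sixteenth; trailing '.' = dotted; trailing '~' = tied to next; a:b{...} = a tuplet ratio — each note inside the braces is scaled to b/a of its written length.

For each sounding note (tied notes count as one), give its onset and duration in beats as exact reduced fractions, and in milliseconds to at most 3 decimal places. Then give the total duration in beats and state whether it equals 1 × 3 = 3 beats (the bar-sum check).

1) 0.0ms=0b +315.513ms=6/7b
2) 315.513ms=6/7b +157.756ms=3/7b
3) 473.269ms=9/7b +157.756ms=3/7b
4) 631.025ms=12/7b +315.513ms=6/7b
5) 946.538ms=18/7b +157.756ms=3/7b
Σ=3b of 3 (163bpm 3/8) — PASS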